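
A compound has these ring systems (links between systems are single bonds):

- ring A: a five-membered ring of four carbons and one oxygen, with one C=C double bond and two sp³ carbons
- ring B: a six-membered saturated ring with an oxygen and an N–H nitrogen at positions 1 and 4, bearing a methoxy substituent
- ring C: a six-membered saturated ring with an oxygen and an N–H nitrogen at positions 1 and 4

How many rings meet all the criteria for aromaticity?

0

Ring A has two sp³ carbons, so it is not fully conjugated — not aromatic (2,3-dihydrofuran).
Ring B has only sp³ atoms, so it is not fully conjugated — not aromatic (morpholine).
Ring C has only sp³ atoms, so it is not fully conjugated — not aromatic (morpholine).
No ring is aromatic. Total: 0.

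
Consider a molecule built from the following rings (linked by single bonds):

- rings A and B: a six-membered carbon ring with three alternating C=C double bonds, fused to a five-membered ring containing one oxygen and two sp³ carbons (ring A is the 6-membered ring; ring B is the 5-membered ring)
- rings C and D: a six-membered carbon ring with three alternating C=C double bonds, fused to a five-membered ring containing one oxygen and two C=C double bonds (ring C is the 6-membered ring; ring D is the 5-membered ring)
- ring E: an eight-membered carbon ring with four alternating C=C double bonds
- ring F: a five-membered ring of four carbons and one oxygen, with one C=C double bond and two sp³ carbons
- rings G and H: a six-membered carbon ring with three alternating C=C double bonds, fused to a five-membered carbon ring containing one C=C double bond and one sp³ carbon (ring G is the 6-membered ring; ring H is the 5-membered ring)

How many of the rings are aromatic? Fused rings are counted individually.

Ring A has a continuous p-orbital overlap around the ring; 3 ring double bonds give 6 π electrons. 6 = 4(1)+2, so ring A is aromatic (benzene ring).
Ring B has two sp³ carbons, so it is not fully conjugated — not aromatic (oxolane ring).
Rings C and D form a fused bicyclic system (with one oxygen) with 9 sp² atoms and 10 π electrons from ring double bonds plus a heteroatom lone pair. 10 = 4(2)+2, so the system is aromatic and both rings count as aromatic (benzofuran).
Ring E has only sp² ring atoms; a planar conformation would have a fully conjugated π system of 8 electrons. But 8 = 4(2), which is 4n not 4n+2, so ring E is not aromatic (cyclooctatetraene) — cyclooctatetraene distorts into a non-planar tub to avoid antiaromaticity.
Ring F has two sp³ carbons, so it is not fully conjugated — not aromatic (2,3-dihydrofuran).
Ring G has a continuous p-orbital overlap around the ring; 3 ring double bonds give 6 π electrons. 6 = 4(1)+2, so ring G is aromatic (benzene ring).
Ring H has one sp³ carbon, so it is not fully conjugated — not aromatic (cyclopentene ring).
Aromatic: A, C, D, G. Total: 4.

4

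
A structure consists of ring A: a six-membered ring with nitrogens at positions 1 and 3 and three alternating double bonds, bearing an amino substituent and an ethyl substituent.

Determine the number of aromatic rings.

1

Ring A is planar and fully conjugated; 3 ring double bonds give 6 π electrons. That satisfies 4n+2 with n=1, so ring A is aromatic (pyrimidine).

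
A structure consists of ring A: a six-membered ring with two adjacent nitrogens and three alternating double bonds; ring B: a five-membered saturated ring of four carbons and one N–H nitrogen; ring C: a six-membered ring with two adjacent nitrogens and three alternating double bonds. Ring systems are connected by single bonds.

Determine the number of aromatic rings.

Ring A has a continuous p-orbital overlap around the ring; 3 ring double bonds give 6 π electrons. That satisfies 4n+2 with n=1, so ring A is aromatic (pyridazine).
Ring B has only sp³ atoms, so it is not fully conjugated — not aromatic (pyrrolidine).
Ring C is planar and fully conjugated; 3 ring double bonds give 6 π electrons. That satisfies 4n+2 with n=1, so ring C is aromatic (pyridazine).
Aromatic: A, C. Total: 2.

2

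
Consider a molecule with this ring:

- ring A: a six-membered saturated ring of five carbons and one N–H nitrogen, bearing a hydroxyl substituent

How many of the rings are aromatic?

Ring A has only sp³ atoms, so it is not fully conjugated — not aromatic (piperidine).

0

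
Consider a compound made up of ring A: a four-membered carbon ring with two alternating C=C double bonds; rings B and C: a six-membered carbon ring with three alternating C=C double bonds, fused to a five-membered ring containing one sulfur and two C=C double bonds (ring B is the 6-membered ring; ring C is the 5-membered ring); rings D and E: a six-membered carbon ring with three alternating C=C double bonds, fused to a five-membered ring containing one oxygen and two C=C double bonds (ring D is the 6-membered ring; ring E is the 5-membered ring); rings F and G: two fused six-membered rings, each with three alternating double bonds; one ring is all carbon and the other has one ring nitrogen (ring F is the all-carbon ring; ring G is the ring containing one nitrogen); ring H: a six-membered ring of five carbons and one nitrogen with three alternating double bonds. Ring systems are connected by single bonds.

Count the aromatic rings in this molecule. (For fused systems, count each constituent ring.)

Ring A has only sp² ring atoms; a planar conformation would have a fully conjugated π system of 4 electrons. But 4 = 4(1), which is 4n not 4n+2, so ring A is not aromatic (cyclobutadiene) — cyclobutadiene is antiaromatic and distorts to a rectangle.
Rings B and C form a fused bicyclic system (with one sulfur) with 9 sp² atoms and 10 π electrons from ring double bonds plus a heteroatom lone pair. 10 = 4(2)+2, so the system is aromatic and both rings count as aromatic (benzothiophene).
Rings D and E form a fused bicyclic system (with one oxygen) with 9 sp² atoms and 10 π electrons from ring double bonds plus a heteroatom lone pair. 10 = 4(2)+2, so the system is aromatic and both rings count as aromatic (benzofuran).
Rings F and G form a fused bicyclic system (with one nitrogen) with 10 sp² atoms and 10 π electrons from ring double bonds. 10 = 4(2)+2, so the system is aromatic and both rings count as aromatic (quinoline).
Ring H is planar and fully conjugated; 3 ring double bonds give 6 π electrons. Since 6 = 4n+2 (n=1), ring H is aromatic (pyridine).
Aromatic: B, C, D, E, F, G, H. Total: 7.

7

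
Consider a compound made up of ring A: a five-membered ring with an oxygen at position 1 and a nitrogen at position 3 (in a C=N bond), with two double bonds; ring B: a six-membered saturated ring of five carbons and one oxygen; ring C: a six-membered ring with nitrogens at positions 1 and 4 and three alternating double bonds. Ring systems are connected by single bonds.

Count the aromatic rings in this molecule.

Ring A is fully conjugated (every ring atom contributes a p orbital); 2 ring double bonds (4 π electrons) plus a heteroatom lone pair (2) give 6 π electrons. That satisfies 4n+2 with n=1, so ring A is aromatic (oxazole).
Ring B has only sp³ atoms, so it is not fully conjugated — not aromatic (tetrahydropyran).
Ring C has a continuous p-orbital overlap around the ring; 3 ring double bonds give 6 π electrons. Since 6 = 4n+2 (n=1), ring C is aromatic (pyrazine).
Aromatic: A, C. Total: 2.

2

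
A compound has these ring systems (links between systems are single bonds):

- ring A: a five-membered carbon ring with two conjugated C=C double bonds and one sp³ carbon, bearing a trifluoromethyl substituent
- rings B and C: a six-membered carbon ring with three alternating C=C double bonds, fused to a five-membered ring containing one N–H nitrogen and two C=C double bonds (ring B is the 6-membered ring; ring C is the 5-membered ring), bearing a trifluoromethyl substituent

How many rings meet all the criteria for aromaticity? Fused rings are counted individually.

Ring A has one sp³ carbon, so it is not fully conjugated — not aromatic (cyclopentadiene).
Rings B and C form a fused bicyclic system (with one N–H) with 9 sp² atoms and 10 π electrons from ring double bonds plus a heteroatom lone pair. 10 = 4(2)+2, so the system is aromatic and both rings count as aromatic (indole).
Aromatic: B, C. Total: 2.

2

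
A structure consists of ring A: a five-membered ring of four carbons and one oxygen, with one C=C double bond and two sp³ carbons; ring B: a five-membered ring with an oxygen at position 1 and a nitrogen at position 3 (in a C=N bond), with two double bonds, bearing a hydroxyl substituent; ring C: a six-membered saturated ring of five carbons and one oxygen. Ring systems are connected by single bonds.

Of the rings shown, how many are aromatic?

1

Ring A has two sp³ carbons, so it is not fully conjugated — not aromatic (2,3-dihydrofuran).
Ring B is fully conjugated (every ring atom contributes a p orbital); 2 ring double bonds (4 π electrons) plus a heteroatom lone pair (2) give 6 π electrons. 6 = 4(1)+2, so ring B is aromatic (oxazole).
Ring C has only sp³ atoms, so it is not fully conjugated — not aromatic (tetrahydropyran).
Aromatic: B. Total: 1.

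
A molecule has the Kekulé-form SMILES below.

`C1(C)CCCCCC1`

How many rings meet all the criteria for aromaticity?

The SMILES encodes a seven-membered saturated carbon ring.
The 7-membered ring has only sp³ atoms, so it is not fully conjugated — not aromatic (cycloheptane).

0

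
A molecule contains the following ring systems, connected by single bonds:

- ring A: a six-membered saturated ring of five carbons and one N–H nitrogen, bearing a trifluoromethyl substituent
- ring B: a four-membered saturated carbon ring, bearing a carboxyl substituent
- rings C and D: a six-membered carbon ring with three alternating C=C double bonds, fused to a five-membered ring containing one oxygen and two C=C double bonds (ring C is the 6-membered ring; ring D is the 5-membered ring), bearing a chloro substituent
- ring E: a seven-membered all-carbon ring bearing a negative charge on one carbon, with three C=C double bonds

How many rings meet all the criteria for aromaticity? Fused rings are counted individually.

Ring A has only sp³ atoms, so it is not fully conjugated — not aromatic (piperidine).
Ring B has only sp³ atoms, so it is not fully conjugated — not aromatic (cyclobutane).
Rings C and D form a fused bicyclic system (with one oxygen) with 9 sp² atoms and 10 π electrons from ring double bonds plus a heteroatom lone pair. 10 = 4(2)+2, so the system is aromatic and both rings count as aromatic (benzofuran).
Ring E has only sp² ring atoms; a planar conformation would have a fully conjugated π system of 8 electrons. But 8 = 4(2), which is 4n not 4n+2, so ring E is not aromatic (cycloheptatrienyl anion).
Aromatic: C, D. Total: 2.

2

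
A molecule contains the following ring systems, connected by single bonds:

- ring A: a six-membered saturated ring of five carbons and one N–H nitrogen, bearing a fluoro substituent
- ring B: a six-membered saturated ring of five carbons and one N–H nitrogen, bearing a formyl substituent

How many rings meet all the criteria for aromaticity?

0

Ring A has only sp³ atoms, so it is not fully conjugated — not aromatic (piperidine).
Ring B has only sp³ atoms, so it is not fully conjugated — not aromatic (piperidine).
No ring is aromatic. Total: 0.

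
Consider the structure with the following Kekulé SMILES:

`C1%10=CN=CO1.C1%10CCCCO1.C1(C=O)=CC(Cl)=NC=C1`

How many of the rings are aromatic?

The SMILES encodes a five-membered ring with an oxygen at position 1 and a nitrogen at position 3 (in a C=N bond), with two double bonds; a six-membered saturated ring of five carbons and one oxygen; a six-membered ring of five carbons and one nitrogen with three alternating double bonds.
The 5-membered ring with one oxygen and one =N– has a continuous p-orbital overlap around the ring; 2 ring double bonds (4 π electrons) plus a heteroatom lone pair (2) give 6 π electrons. That satisfies 4n+2 with n=1, so it is aromatic (oxazole).
The 6-membered ring with one oxygen has only sp³ atoms, so it is not fully conjugated — not aromatic (tetrahydropyran).
The 6-membered ring with one nitrogen has a continuous p-orbital overlap around the ring; 3 ring double bonds give 6 π electrons. Since 6 = 4n+2 (n=1), it is aromatic (pyridine).
2 of the 3 rings are aromatic. Total: 2.

2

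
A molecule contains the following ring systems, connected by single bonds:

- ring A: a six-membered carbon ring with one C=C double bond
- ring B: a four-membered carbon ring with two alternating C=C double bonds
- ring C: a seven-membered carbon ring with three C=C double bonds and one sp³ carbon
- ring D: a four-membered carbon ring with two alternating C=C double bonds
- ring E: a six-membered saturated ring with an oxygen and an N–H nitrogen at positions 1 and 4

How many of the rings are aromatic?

Ring A has four sp³ carbons, so it is not fully conjugated — not aromatic (cyclohexene).
Ring B has only sp² ring atoms; a planar conformation would have a fully conjugated π system of 4 electrons. But 4 = 4(1), which is 4n not 4n+2, so ring B is not aromatic (cyclobutadiene) — cyclobutadiene is antiaromatic and distorts to a rectangle.
Ring C has one sp³ carbon, so it is not fully conjugated — not aromatic (cycloheptatriene).
Ring D has only sp² ring atoms; a planar conformation would have a fully conjugated π system of 4 electrons. But 4 = 4(1), which is 4n not 4n+2, so ring D is not aromatic (cyclobutadiene) — cyclobutadiene is antiaromatic and distorts to a rectangle.
Ring E has only sp³ atoms, so it is not fully conjugated — not aromatic (morpholine).
No ring is aromatic. Total: 0.

0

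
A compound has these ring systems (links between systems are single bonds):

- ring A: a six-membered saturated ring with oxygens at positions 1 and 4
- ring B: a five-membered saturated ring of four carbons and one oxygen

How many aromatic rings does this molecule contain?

Ring A has only sp³ atoms, so it is not fully conjugated — not aromatic (1,4-dioxane).
Ring B has only sp³ atoms, so it is not fully conjugated — not aromatic (tetrahydrofuran).
No ring is aromatic. Total: 0.

0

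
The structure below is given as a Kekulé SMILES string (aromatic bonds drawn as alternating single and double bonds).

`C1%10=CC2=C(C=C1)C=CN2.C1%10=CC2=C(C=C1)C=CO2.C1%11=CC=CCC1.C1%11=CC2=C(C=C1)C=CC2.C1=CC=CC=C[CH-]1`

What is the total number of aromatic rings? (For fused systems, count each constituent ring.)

The SMILES encodes a six-membered carbon ring with three alternating C=C double bonds, fused to a five-membered ring containing one N–H nitrogen and two C=C double bonds; a six-membered carbon ring with three alternating C=C double bonds, fused to a five-membered ring containing one oxygen and two C=C double bonds; a six-membered carbon ring with two conjugated C=C double bonds and two sp³ carbons; a six-membered carbon ring with three alternating C=C double bonds, fused to a five-membered carbon ring containing one C=C double bond and one sp³ carbon; a seven-membered all-carbon ring bearing a negative charge on one carbon, with three C=C double bonds.
The fused 6/5-membered bicyclic (with one N–H) is a single π system with 9 sp² atoms and 10 π electrons from ring double bonds plus a heteroatom lone pair. 10 = 4(2)+2, so the system is aromatic and both rings count as aromatic (indole).
The fused 6/5-membered bicyclic (with one oxygen) is a single π system with 9 sp² atoms and 10 π electrons from ring double bonds plus a heteroatom lone pair. 10 = 4(2)+2, so the system is aromatic and both rings count as aromatic (benzofuran).
The 6-membered ring has two sp³ carbons, so it is not fully conjugated — not aromatic (1,3-cyclohexadiene).
The second 6-membered ring has a continuous p-orbital overlap around the ring; 3 ring double bonds give 6 π electrons. 6 = 4(1)+2, so it is aromatic (benzene ring).
The 5-membered ring has one sp³ carbon, so it is not fully conjugated — not aromatic (cyclopentene ring).
The 7-membered ring has only sp² ring atoms; a planar conformation would have a fully conjugated π system of 8 electrons. But 8 = 4(2), which is 4n not 4n+2, so it is not aromatic (cycloheptatrienyl anion).
5 of the 8 rings are aromatic. Total: 5.

5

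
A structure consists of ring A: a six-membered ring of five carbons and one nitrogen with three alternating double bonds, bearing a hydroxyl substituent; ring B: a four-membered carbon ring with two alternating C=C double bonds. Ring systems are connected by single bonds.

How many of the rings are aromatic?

Ring A has a continuous p-orbital overlap around the ring; 3 ring double bonds give 6 π electrons. Since 6 = 4n+2 (n=1), ring A is aromatic (pyridine).
Ring B has only sp² ring atoms; a planar conformation would have a fully conjugated π system of 4 electrons. But 4 = 4(1), which is 4n not 4n+2, so ring B is not aromatic (cyclobutadiene) — cyclobutadiene is antiaromatic and distorts to a rectangle.
Aromatic: A. Total: 1.

1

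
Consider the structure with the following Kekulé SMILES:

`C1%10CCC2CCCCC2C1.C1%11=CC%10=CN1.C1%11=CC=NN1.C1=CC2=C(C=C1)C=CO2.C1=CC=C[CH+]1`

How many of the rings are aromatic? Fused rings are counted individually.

4

The SMILES encodes two fused six-membered saturated carbon rings; a five-membered ring of four carbons and one nitrogen bearing a hydrogen, with two C=C double bonds; a five-membered ring with two adjacent nitrogens (one bearing H, one in a double bond) and two double bonds; a six-membered carbon ring with three alternating C=C double bonds, fused to a five-membered ring containing one oxygen and two C=C double bonds; a five-membered all-carbon ring bearing a positive charge on one carbon, with two C=C double bonds.
The 6-membered ring has only sp³ atoms, so it is not fully conjugated — not aromatic (cyclohexane ring).
The second 6-membered ring has only sp³ atoms, so it is not fully conjugated — not aromatic (cyclohexane ring).
The 5-membered ring with one N–H is planar and fully conjugated; 2 ring double bonds (4 π electrons) plus a heteroatom lone pair (2) give 6 π electrons. Since 6 = 4n+2 (n=1), it is aromatic (pyrrole).
The 5-membered ring with two adjacent nitrogens (one N–H, one =N–) has a continuous p-orbital overlap around the ring; 2 ring double bonds (4 π electrons) plus a heteroatom lone pair (2) give 6 π electrons. That satisfies 4n+2 with n=1, so it is aromatic (pyrazole).
The fused 6/5-membered bicyclic (with one oxygen) is a single π system with 9 sp² atoms and 10 π electrons from ring double bonds plus a heteroatom lone pair. 10 = 4(2)+2, so the system is aromatic and both rings count as aromatic (benzofuran).
The 5-membered ring has only sp² ring atoms; a planar conformation would have a fully conjugated π system of 4 electrons. But 4 = 4(1), which is 4n not 4n+2, so it is not aromatic (cyclopentadienyl cation).
4 of the 7 rings are aromatic. Total: 4.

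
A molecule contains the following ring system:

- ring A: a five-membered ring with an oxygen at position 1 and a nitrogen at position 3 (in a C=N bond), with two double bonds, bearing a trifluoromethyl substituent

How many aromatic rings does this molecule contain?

Ring A is planar and fully conjugated; 2 ring double bonds (4 π electrons) plus a heteroatom lone pair (2) give 6 π electrons. That satisfies 4n+2 with n=1, so ring A is aromatic (oxazole).

1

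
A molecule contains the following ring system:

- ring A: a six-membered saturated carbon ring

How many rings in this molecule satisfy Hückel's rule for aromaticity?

Ring A has only sp³ atoms, so it is not fully conjugated — not aromatic (cyclohexane).

0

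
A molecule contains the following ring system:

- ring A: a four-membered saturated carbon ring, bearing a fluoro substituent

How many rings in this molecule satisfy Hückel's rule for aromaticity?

0

Ring A has only sp³ atoms, so it is not fully conjugated — not aromatic (cyclobutane).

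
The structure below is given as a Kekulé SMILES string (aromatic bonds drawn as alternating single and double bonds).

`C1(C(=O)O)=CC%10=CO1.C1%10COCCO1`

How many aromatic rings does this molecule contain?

1

The SMILES encodes a five-membered ring of four carbons and one oxygen, with two C=C double bonds; a six-membered saturated ring with oxygens at positions 1 and 4.
The 5-membered ring with one oxygen is planar and fully conjugated; 2 ring double bonds (4 π electrons) plus a heteroatom lone pair (2) give 6 π electrons. That satisfies 4n+2 with n=1, so it is aromatic (furan).
The 6-membered ring with two oxygens (1,4) has only sp³ atoms, so it is not fully conjugated — not aromatic (1,4-dioxane).
1 of the 2 rings is aromatic. Total: 1.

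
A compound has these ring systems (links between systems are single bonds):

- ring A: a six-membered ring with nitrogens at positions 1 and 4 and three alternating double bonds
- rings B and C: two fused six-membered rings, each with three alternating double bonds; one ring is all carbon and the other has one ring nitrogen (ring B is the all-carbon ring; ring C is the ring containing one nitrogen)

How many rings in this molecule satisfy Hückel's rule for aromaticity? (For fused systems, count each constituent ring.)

3

Ring A is planar and fully conjugated; 3 ring double bonds give 6 π electrons. That satisfies 4n+2 with n=1, so ring A is aromatic (pyrazine).
Rings B and C form a fused bicyclic system (with one nitrogen) with 10 sp² atoms and 10 π electrons from ring double bonds. 10 = 4(2)+2, so the system is aromatic and both rings count as aromatic (quinoline).
Aromatic: A, B, C. Total: 3.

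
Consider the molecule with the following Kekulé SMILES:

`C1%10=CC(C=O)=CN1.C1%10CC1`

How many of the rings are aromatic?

The SMILES encodes a five-membered ring of four carbons and one nitrogen bearing a hydrogen, with two C=C double bonds; a three-membered saturated carbon ring.
The 5-membered ring with one N–H has a continuous p-orbital overlap around the ring; 2 ring double bonds (4 π electrons) plus a heteroatom lone pair (2) give 6 π electrons. Since 6 = 4n+2 (n=1), it is aromatic (pyrrole).
The 3-membered ring has only sp³ atoms, so it is not fully conjugated — not aromatic (cyclopropane).
1 of the 2 rings is aromatic. Total: 1.

1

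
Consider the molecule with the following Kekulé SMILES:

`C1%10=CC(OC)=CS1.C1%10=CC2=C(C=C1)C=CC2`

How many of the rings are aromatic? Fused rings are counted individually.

The SMILES encodes a five-membered ring of four carbons and one sulfur, with two C=C double bonds; a six-membered carbon ring with three alternating C=C double bonds, fused to a five-membered carbon ring containing one C=C double bond and one sp³ carbon.
The 5-membered ring with one sulfur is planar and fully conjugated; 2 ring double bonds (4 π electrons) plus a heteroatom lone pair (2) give 6 π electrons. Since 6 = 4n+2 (n=1), it is aromatic (thiophene).
The 6-membered ring is planar and fully conjugated; 3 ring double bonds give 6 π electrons. 6 = 4(1)+2, so it is aromatic (benzene ring).
The 5-membered ring has one sp³ carbon, so it is not fully conjugated — not aromatic (cyclopentene ring).
2 of the 3 rings are aromatic. Total: 2.

2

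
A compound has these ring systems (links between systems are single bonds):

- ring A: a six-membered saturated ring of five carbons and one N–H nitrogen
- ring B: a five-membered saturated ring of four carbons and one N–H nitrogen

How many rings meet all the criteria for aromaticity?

0

Ring A has only sp³ atoms, so it is not fully conjugated — not aromatic (piperidine).
Ring B has only sp³ atoms, so it is not fully conjugated — not aromatic (pyrrolidine).
No ring is aromatic. Total: 0.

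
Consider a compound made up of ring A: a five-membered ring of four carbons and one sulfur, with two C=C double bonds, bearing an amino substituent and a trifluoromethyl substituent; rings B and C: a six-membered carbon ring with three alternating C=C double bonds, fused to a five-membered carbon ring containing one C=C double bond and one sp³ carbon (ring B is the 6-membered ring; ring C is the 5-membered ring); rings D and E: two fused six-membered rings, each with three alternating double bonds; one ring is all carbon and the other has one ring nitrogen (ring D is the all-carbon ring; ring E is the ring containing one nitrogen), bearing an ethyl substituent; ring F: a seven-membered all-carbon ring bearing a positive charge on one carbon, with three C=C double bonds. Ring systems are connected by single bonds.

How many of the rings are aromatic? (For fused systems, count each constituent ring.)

5

Ring A is fully conjugated (every ring atom contributes a p orbital); 2 ring double bonds (4 π electrons) plus a heteroatom lone pair (2) give 6 π electrons. Since 6 = 4n+2 (n=1), ring A is aromatic (thiophene).
Ring B has a continuous p-orbital overlap around the ring; 3 ring double bonds give 6 π electrons. 6 = 4(1)+2, so ring B is aromatic (benzene ring).
Ring C has one sp³ carbon, so it is not fully conjugated — not aromatic (cyclopentene ring).
Rings D and E form a fused bicyclic system (with one nitrogen) with 10 sp² atoms and 10 π electrons from ring double bonds. 10 = 4(2)+2, so the system is aromatic and both rings count as aromatic (quinoline).
Ring F is fully conjugated (every ring atom contributes a p orbital); 3 ring double bonds (6 π electrons) plus the carbocation's empty p orbital (0, but keeps the ring conjugated) give 6 π electrons. Since 6 = 4n+2 (n=1), ring F is aromatic (tropylium cation).
Aromatic: A, B, D, E, F. Total: 5.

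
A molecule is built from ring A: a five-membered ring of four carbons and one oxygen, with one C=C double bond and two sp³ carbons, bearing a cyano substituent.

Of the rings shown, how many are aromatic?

0

Ring A has two sp³ carbons, so it is not fully conjugated — not aromatic (2,3-dihydrofuran).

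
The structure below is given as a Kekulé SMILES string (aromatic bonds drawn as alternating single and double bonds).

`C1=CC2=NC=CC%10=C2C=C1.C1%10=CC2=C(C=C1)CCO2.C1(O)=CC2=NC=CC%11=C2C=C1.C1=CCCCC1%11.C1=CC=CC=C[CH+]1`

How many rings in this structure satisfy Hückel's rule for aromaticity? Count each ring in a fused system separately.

6

The SMILES encodes two fused six-membered rings, each with three alternating double bonds; one ring is all carbon and the other has one ring nitrogen; a six-membered carbon ring with three alternating C=C double bonds, fused to a five-membered ring containing one oxygen and two sp³ carbons; two fused six-membered rings, each with three alternating double bonds; one ring is all carbon and the other has one ring nitrogen; a six-membered carbon ring with one C=C double bond; a seven-membered all-carbon ring bearing a positive charge on one carbon, with three C=C double bonds.
The fused 6/6-membered bicyclic (with one nitrogen) is a single π system with 10 sp² atoms and 10 π electrons from ring double bonds. 10 = 4(2)+2, so the system is aromatic and both rings count as aromatic (quinoline).
The 6-membered ring has a continuous p-orbital overlap around the ring; 3 ring double bonds give 6 π electrons. That satisfies 4n+2 with n=1, so it is aromatic (benzene ring).
The 5-membered ring with one oxygen has two sp³ carbons, so it is not fully conjugated — not aromatic (oxolane ring).
The fused 6/6-membered bicyclic (with one nitrogen) is a single π system with 10 sp² atoms and 10 π electrons from ring double bonds. 10 = 4(2)+2, so the system is aromatic and both rings count as aromatic (quinoline).
The second 6-membered ring has four sp³ carbons, so it is not fully conjugated — not aromatic (cyclohexene).
The 7-membered ring is planar and fully conjugated; 3 ring double bonds (6 π electrons) plus the carbocation's empty p orbital (0, but keeps the ring conjugated) give 6 π electrons. That satisfies 4n+2 with n=1, so it is aromatic (tropylium cation).
6 of the 8 rings are aromatic. Total: 6.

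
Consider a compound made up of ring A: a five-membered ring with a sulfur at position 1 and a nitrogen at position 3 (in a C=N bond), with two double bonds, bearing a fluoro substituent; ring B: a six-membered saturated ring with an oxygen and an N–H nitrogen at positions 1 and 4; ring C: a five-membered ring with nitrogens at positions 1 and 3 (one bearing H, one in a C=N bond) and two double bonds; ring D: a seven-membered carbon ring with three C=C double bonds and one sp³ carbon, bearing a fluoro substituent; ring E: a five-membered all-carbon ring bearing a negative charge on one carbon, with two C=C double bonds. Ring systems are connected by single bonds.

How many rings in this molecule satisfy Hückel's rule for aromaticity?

Ring A has a continuous p-orbital overlap around the ring; 2 ring double bonds (4 π electrons) plus a heteroatom lone pair (2) give 6 π electrons. 6 = 4(1)+2, so ring A is aromatic (thiazole).
Ring B has only sp³ atoms, so it is not fully conjugated — not aromatic (morpholine).
Ring C has a continuous p-orbital overlap around the ring; 2 ring double bonds (4 π electrons) plus a heteroatom lone pair (2) give 6 π electrons. That satisfies 4n+2 with n=1, so ring C is aromatic (imidazole).
Ring D has one sp³ carbon, so it is not fully conjugated — not aromatic (cycloheptatriene).
Ring E has a continuous p-orbital overlap around the ring; 2 ring double bonds (4 π electrons) plus the carbanion lone pair (2) give 6 π electrons. That satisfies 4n+2 with n=1, so ring E is aromatic (cyclopentadienyl anion).
Aromatic: A, C, E. Total: 3.

3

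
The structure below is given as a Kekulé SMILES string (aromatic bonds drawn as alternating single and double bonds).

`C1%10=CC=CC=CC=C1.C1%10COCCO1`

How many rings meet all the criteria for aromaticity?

0

The SMILES encodes an eight-membered carbon ring with four alternating C=C double bonds; a six-membered saturated ring with oxygens at positions 1 and 4.
The 8-membered ring has only sp² ring atoms; a planar conformation would have a fully conjugated π system of 8 electrons. But 8 = 4(2), which is 4n not 4n+2, so it is not aromatic (cyclooctatetraene) — cyclooctatetraene distorts into a non-planar tub to avoid antiaromaticity.
The 6-membered ring with two oxygens (1,4) has only sp³ atoms, so it is not fully conjugated — not aromatic (1,4-dioxane).
None of the rings are aromatic. Total: 0.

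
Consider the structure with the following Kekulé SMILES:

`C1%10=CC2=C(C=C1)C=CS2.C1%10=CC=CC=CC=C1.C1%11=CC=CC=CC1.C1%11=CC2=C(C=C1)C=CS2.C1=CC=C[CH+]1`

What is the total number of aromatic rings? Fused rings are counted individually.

The SMILES encodes a six-membered carbon ring with three alternating C=C double bonds, fused to a five-membered ring containing one sulfur and two C=C double bonds; an eight-membered carbon ring with four alternating C=C double bonds; a seven-membered carbon ring with three C=C double bonds and one sp³ carbon; a six-membered carbon ring with three alternating C=C double bonds, fused to a five-membered ring containing one sulfur and two C=C double bonds; a five-membered all-carbon ring bearing a positive charge on one carbon, with two C=C double bonds.
The fused 6/5-membered bicyclic (with one sulfur) is a single π system with 9 sp² atoms and 10 π electrons from ring double bonds plus a heteroatom lone pair. 10 = 4(2)+2, so the system is aromatic and both rings count as aromatic (benzothiophene).
The 8-membered ring has only sp² ring atoms; a planar conformation would have a fully conjugated π system of 8 electrons. But 8 = 4(2), which is 4n not 4n+2, so it is not aromatic (cyclooctatetraene) — cyclooctatetraene distorts into a non-planar tub to avoid antiaromaticity.
The 7-membered ring has one sp³ carbon, so it is not fully conjugated — not aromatic (cycloheptatriene).
The fused 6/5-membered bicyclic (with one sulfur) is a single π system with 9 sp² atoms and 10 π electrons from ring double bonds plus a heteroatom lone pair. 10 = 4(2)+2, so the system is aromatic and both rings count as aromatic (benzothiophene).
The 5-membered ring has only sp² ring atoms; a planar conformation would have a fully conjugated π system of 4 electrons. But 4 = 4(1), which is 4n not 4n+2, so it is not aromatic (cyclopentadienyl cation).
4 of the 7 rings are aromatic. Total: 4.

4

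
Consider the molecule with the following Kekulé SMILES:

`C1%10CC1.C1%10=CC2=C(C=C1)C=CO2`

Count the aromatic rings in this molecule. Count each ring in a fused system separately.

The SMILES encodes a three-membered saturated carbon ring; a six-membered carbon ring with three alternating C=C double bonds, fused to a five-membered ring containing one oxygen and two C=C double bonds.
The 3-membered ring has only sp³ atoms, so it is not fully conjugated — not aromatic (cyclopropane).
The fused 6/5-membered bicyclic (with one oxygen) is a single π system with 9 sp² atoms and 10 π electrons from ring double bonds plus a heteroatom lone pair. 10 = 4(2)+2, so the system is aromatic and both rings count as aromatic (benzofuran).
2 of the 3 rings are aromatic. Total: 2.

2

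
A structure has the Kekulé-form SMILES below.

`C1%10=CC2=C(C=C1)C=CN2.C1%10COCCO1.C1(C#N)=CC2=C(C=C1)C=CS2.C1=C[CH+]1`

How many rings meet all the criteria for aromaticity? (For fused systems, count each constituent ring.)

The SMILES encodes a six-membered carbon ring with three alternating C=C double bonds, fused to a five-membered ring containing one N–H nitrogen and two C=C double bonds; a six-membered saturated ring with oxygens at positions 1 and 4; a six-membered carbon ring with three alternating C=C double bonds, fused to a five-membered ring containing one sulfur and two C=C double bonds; a three-membered all-carbon ring bearing a positive charge on one carbon, with one C=C double bond.
The fused 6/5-membered bicyclic (with one N–H) is a single π system with 9 sp² atoms and 10 π electrons from ring double bonds plus a heteroatom lone pair. 10 = 4(2)+2, so the system is aromatic and both rings count as aromatic (indole).
The 6-membered ring with two oxygens (1,4) has only sp³ atoms, so it is not fully conjugated — not aromatic (1,4-dioxane).
The fused 6/5-membered bicyclic (with one sulfur) is a single π system with 9 sp² atoms and 10 π electrons from ring double bonds plus a heteroatom lone pair. 10 = 4(2)+2, so the system is aromatic and both rings count as aromatic (benzothiophene).
The 3-membered ring is fully conjugated (every ring atom contributes a p orbital); 1 ring double bond (2 π electrons) plus the carbocation's empty p orbital (0, but keeps the ring conjugated) give 2 π electrons. 2 = 4(0)+2, so it is aromatic (cyclopropenyl cation).
5 of the 6 rings are aromatic. Total: 5.

5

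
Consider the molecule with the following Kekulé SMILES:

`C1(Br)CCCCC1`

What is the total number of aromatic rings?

0

The SMILES encodes a six-membered saturated carbon ring.
The 6-membered ring has only sp³ atoms, so it is not fully conjugated — not aromatic (cyclohexane).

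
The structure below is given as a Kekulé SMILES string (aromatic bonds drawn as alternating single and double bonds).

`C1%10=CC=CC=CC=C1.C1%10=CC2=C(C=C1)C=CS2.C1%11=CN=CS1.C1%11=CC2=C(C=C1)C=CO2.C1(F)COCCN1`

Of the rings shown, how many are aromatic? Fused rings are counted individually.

The SMILES encodes an eight-membered carbon ring with four alternating C=C double bonds; a six-membered carbon ring with three alternating C=C double bonds, fused to a five-membered ring containing one sulfur and two C=C double bonds; a five-membered ring with a sulfur at position 1 and a nitrogen at position 3 (in a C=N bond), with two double bonds; a six-membered carbon ring with three alternating C=C double bonds, fused to a five-membered ring containing one oxygen and two C=C double bonds; a six-membered saturated ring with an oxygen and an N–H nitrogen at positions 1 and 4.
The 8-membered ring has only sp² ring atoms; a planar conformation would have a fully conjugated π system of 8 electrons. But 8 = 4(2), which is 4n not 4n+2, so it is not aromatic (cyclooctatetraene) — cyclooctatetraene distorts into a non-planar tub to avoid antiaromaticity.
The fused 6/5-membered bicyclic (with one sulfur) is a single π system with 9 sp² atoms and 10 π electrons from ring double bonds plus a heteroatom lone pair. 10 = 4(2)+2, so the system is aromatic and both rings count as aromatic (benzothiophene).
The 5-membered ring with one sulfur and one =N– has a continuous p-orbital overlap around the ring; 2 ring double bonds (4 π electrons) plus a heteroatom lone pair (2) give 6 π electrons. 6 = 4(1)+2, so it is aromatic (thiazole).
The fused 6/5-membered bicyclic (with one oxygen) is a single π system with 9 sp² atoms and 10 π electrons from ring double bonds plus a heteroatom lone pair. 10 = 4(2)+2, so the system is aromatic and both rings count as aromatic (benzofuran).
The 6-membered ring with one oxygen and one N–H (1,4) has only sp³ atoms, so it is not fully conjugated — not aromatic (morpholine).
5 of the 7 rings are aromatic. Total: 5.

5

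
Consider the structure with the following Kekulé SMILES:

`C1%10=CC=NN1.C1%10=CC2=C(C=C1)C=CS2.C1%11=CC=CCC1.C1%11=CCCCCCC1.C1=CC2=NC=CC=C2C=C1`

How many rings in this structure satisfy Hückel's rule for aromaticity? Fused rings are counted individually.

5

The SMILES encodes a five-membered ring with two adjacent nitrogens (one bearing H, one in a double bond) and two double bonds; a six-membered carbon ring with three alternating C=C double bonds, fused to a five-membered ring containing one sulfur and two C=C double bonds; a six-membered carbon ring with two conjugated C=C double bonds and two sp³ carbons; an eight-membered carbon ring with one C=C double bond; two fused six-membered rings, each with three alternating double bonds; one ring is all carbon and the other has one ring nitrogen.
The 5-membered ring with two adjacent nitrogens (one N–H, one =N–) is fully conjugated (every ring atom contributes a p orbital); 2 ring double bonds (4 π electrons) plus a heteroatom lone pair (2) give 6 π electrons. 6 = 4(1)+2, so it is aromatic (pyrazole).
The fused 6/5-membered bicyclic (with one sulfur) is a single π system with 9 sp² atoms and 10 π electrons from ring double bonds plus a heteroatom lone pair. 10 = 4(2)+2, so the system is aromatic and both rings count as aromatic (benzothiophene).
The 6-membered ring has two sp³ carbons, so it is not fully conjugated — not aromatic (1,3-cyclohexadiene).
The 8-membered ring has six sp³ carbons, so it is not fully conjugated — not aromatic (cyclooctene).
The fused 6/6-membered bicyclic (with one nitrogen) is a single π system with 10 sp² atoms and 10 π electrons from ring double bonds. 10 = 4(2)+2, so the system is aromatic and both rings count as aromatic (quinoline).
5 of the 7 rings are aromatic. Total: 5.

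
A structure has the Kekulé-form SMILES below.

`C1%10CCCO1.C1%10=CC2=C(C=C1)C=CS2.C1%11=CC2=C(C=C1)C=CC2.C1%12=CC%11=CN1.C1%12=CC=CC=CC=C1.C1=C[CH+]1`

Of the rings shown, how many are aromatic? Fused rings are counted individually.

5

The SMILES encodes a five-membered saturated ring of four carbons and one oxygen; a six-membered carbon ring with three alternating C=C double bonds, fused to a five-membered ring containing one sulfur and two C=C double bonds; a six-membered carbon ring with three alternating C=C double bonds, fused to a five-membered carbon ring containing one C=C double bond and one sp³ carbon; a five-membered ring of four carbons and one nitrogen bearing a hydrogen, with two C=C double bonds; an eight-membered carbon ring with four alternating C=C double bonds; a three-membered all-carbon ring bearing a positive charge on one carbon, with one C=C double bond.
The 5-membered ring with one oxygen has only sp³ atoms, so it is not fully conjugated — not aromatic (tetrahydrofuran).
The fused 6/5-membered bicyclic (with one sulfur) is a single π system with 9 sp² atoms and 10 π electrons from ring double bonds plus a heteroatom lone pair. 10 = 4(2)+2, so the system is aromatic and both rings count as aromatic (benzothiophene).
The 6-membered ring is fully conjugated (every ring atom contributes a p orbital); 3 ring double bonds give 6 π electrons. That satisfies 4n+2 with n=1, so it is aromatic (benzene ring).
The 5-membered ring has one sp³ carbon, so it is not fully conjugated — not aromatic (cyclopentene ring).
The 5-membered ring with one N–H has a continuous p-orbital overlap around the ring; 2 ring double bonds (4 π electrons) plus a heteroatom lone pair (2) give 6 π electrons. Since 6 = 4n+2 (n=1), it is aromatic (pyrrole).
The 8-membered ring has only sp² ring atoms; a planar conformation would have a fully conjugated π system of 8 electrons. But 8 = 4(2), which is 4n not 4n+2, so it is not aromatic (cyclooctatetraene) — cyclooctatetraene distorts into a non-planar tub to avoid antiaromaticity.
The 3-membered ring has a continuous p-orbital overlap around the ring; 1 ring double bond (2 π electrons) plus the carbocation's empty p orbital (0, but keeps the ring conjugated) give 2 π electrons. Since 2 = 4n+2 (n=0), it is aromatic (cyclopropenyl cation).
5 of the 8 rings are aromatic. Total: 5.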